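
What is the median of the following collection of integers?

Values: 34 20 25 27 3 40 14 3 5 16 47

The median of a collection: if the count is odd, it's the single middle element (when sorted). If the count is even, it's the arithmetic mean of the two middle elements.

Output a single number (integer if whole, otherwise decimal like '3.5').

Answer: 20

Derivation:
Step 1: insert 34 -> lo=[34] (size 1, max 34) hi=[] (size 0) -> median=34
Step 2: insert 20 -> lo=[20] (size 1, max 20) hi=[34] (size 1, min 34) -> median=27
Step 3: insert 25 -> lo=[20, 25] (size 2, max 25) hi=[34] (size 1, min 34) -> median=25
Step 4: insert 27 -> lo=[20, 25] (size 2, max 25) hi=[27, 34] (size 2, min 27) -> median=26
Step 5: insert 3 -> lo=[3, 20, 25] (size 3, max 25) hi=[27, 34] (size 2, min 27) -> median=25
Step 6: insert 40 -> lo=[3, 20, 25] (size 3, max 25) hi=[27, 34, 40] (size 3, min 27) -> median=26
Step 7: insert 14 -> lo=[3, 14, 20, 25] (size 4, max 25) hi=[27, 34, 40] (size 3, min 27) -> median=25
Step 8: insert 3 -> lo=[3, 3, 14, 20] (size 4, max 20) hi=[25, 27, 34, 40] (size 4, min 25) -> median=22.5
Step 9: insert 5 -> lo=[3, 3, 5, 14, 20] (size 5, max 20) hi=[25, 27, 34, 40] (size 4, min 25) -> median=20
Step 10: insert 16 -> lo=[3, 3, 5, 14, 16] (size 5, max 16) hi=[20, 25, 27, 34, 40] (size 5, min 20) -> median=18
Step 11: insert 47 -> lo=[3, 3, 5, 14, 16, 20] (size 6, max 20) hi=[25, 27, 34, 40, 47] (size 5, min 25) -> median=20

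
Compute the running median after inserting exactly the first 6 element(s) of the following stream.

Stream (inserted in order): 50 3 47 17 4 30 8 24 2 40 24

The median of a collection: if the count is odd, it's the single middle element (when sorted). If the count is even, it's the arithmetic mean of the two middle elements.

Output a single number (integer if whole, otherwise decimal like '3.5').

Step 1: insert 50 -> lo=[50] (size 1, max 50) hi=[] (size 0) -> median=50
Step 2: insert 3 -> lo=[3] (size 1, max 3) hi=[50] (size 1, min 50) -> median=26.5
Step 3: insert 47 -> lo=[3, 47] (size 2, max 47) hi=[50] (size 1, min 50) -> median=47
Step 4: insert 17 -> lo=[3, 17] (size 2, max 17) hi=[47, 50] (size 2, min 47) -> median=32
Step 5: insert 4 -> lo=[3, 4, 17] (size 3, max 17) hi=[47, 50] (size 2, min 47) -> median=17
Step 6: insert 30 -> lo=[3, 4, 17] (size 3, max 17) hi=[30, 47, 50] (size 3, min 30) -> median=23.5

Answer: 23.5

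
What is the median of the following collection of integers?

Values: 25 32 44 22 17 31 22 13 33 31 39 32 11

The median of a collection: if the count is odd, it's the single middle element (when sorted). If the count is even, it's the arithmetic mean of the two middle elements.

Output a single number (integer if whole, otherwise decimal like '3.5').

Step 1: insert 25 -> lo=[25] (size 1, max 25) hi=[] (size 0) -> median=25
Step 2: insert 32 -> lo=[25] (size 1, max 25) hi=[32] (size 1, min 32) -> median=28.5
Step 3: insert 44 -> lo=[25, 32] (size 2, max 32) hi=[44] (size 1, min 44) -> median=32
Step 4: insert 22 -> lo=[22, 25] (size 2, max 25) hi=[32, 44] (size 2, min 32) -> median=28.5
Step 5: insert 17 -> lo=[17, 22, 25] (size 3, max 25) hi=[32, 44] (size 2, min 32) -> median=25
Step 6: insert 31 -> lo=[17, 22, 25] (size 3, max 25) hi=[31, 32, 44] (size 3, min 31) -> median=28
Step 7: insert 22 -> lo=[17, 22, 22, 25] (size 4, max 25) hi=[31, 32, 44] (size 3, min 31) -> median=25
Step 8: insert 13 -> lo=[13, 17, 22, 22] (size 4, max 22) hi=[25, 31, 32, 44] (size 4, min 25) -> median=23.5
Step 9: insert 33 -> lo=[13, 17, 22, 22, 25] (size 5, max 25) hi=[31, 32, 33, 44] (size 4, min 31) -> median=25
Step 10: insert 31 -> lo=[13, 17, 22, 22, 25] (size 5, max 25) hi=[31, 31, 32, 33, 44] (size 5, min 31) -> median=28
Step 11: insert 39 -> lo=[13, 17, 22, 22, 25, 31] (size 6, max 31) hi=[31, 32, 33, 39, 44] (size 5, min 31) -> median=31
Step 12: insert 32 -> lo=[13, 17, 22, 22, 25, 31] (size 6, max 31) hi=[31, 32, 32, 33, 39, 44] (size 6, min 31) -> median=31
Step 13: insert 11 -> lo=[11, 13, 17, 22, 22, 25, 31] (size 7, max 31) hi=[31, 32, 32, 33, 39, 44] (size 6, min 31) -> median=31

Answer: 31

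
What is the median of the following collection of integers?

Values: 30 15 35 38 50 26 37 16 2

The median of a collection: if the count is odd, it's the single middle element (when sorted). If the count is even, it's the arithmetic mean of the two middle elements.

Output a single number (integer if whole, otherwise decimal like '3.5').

Step 1: insert 30 -> lo=[30] (size 1, max 30) hi=[] (size 0) -> median=30
Step 2: insert 15 -> lo=[15] (size 1, max 15) hi=[30] (size 1, min 30) -> median=22.5
Step 3: insert 35 -> lo=[15, 30] (size 2, max 30) hi=[35] (size 1, min 35) -> median=30
Step 4: insert 38 -> lo=[15, 30] (size 2, max 30) hi=[35, 38] (size 2, min 35) -> median=32.5
Step 5: insert 50 -> lo=[15, 30, 35] (size 3, max 35) hi=[38, 50] (size 2, min 38) -> median=35
Step 6: insert 26 -> lo=[15, 26, 30] (size 3, max 30) hi=[35, 38, 50] (size 3, min 35) -> median=32.5
Step 7: insert 37 -> lo=[15, 26, 30, 35] (size 4, max 35) hi=[37, 38, 50] (size 3, min 37) -> median=35
Step 8: insert 16 -> lo=[15, 16, 26, 30] (size 4, max 30) hi=[35, 37, 38, 50] (size 4, min 35) -> median=32.5
Step 9: insert 2 -> lo=[2, 15, 16, 26, 30] (size 5, max 30) hi=[35, 37, 38, 50] (size 4, min 35) -> median=30

Answer: 30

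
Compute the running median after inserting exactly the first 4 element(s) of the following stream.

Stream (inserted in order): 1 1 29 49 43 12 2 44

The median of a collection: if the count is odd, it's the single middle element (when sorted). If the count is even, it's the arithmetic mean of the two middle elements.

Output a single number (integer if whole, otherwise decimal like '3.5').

Answer: 15

Derivation:
Step 1: insert 1 -> lo=[1] (size 1, max 1) hi=[] (size 0) -> median=1
Step 2: insert 1 -> lo=[1] (size 1, max 1) hi=[1] (size 1, min 1) -> median=1
Step 3: insert 29 -> lo=[1, 1] (size 2, max 1) hi=[29] (size 1, min 29) -> median=1
Step 4: insert 49 -> lo=[1, 1] (size 2, max 1) hi=[29, 49] (size 2, min 29) -> median=15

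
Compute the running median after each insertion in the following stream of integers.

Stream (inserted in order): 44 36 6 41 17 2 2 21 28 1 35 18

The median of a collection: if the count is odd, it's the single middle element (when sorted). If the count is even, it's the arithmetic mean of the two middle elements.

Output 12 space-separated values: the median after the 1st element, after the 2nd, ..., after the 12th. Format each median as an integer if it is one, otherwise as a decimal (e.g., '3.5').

Step 1: insert 44 -> lo=[44] (size 1, max 44) hi=[] (size 0) -> median=44
Step 2: insert 36 -> lo=[36] (size 1, max 36) hi=[44] (size 1, min 44) -> median=40
Step 3: insert 6 -> lo=[6, 36] (size 2, max 36) hi=[44] (size 1, min 44) -> median=36
Step 4: insert 41 -> lo=[6, 36] (size 2, max 36) hi=[41, 44] (size 2, min 41) -> median=38.5
Step 5: insert 17 -> lo=[6, 17, 36] (size 3, max 36) hi=[41, 44] (size 2, min 41) -> median=36
Step 6: insert 2 -> lo=[2, 6, 17] (size 3, max 17) hi=[36, 41, 44] (size 3, min 36) -> median=26.5
Step 7: insert 2 -> lo=[2, 2, 6, 17] (size 4, max 17) hi=[36, 41, 44] (size 3, min 36) -> median=17
Step 8: insert 21 -> lo=[2, 2, 6, 17] (size 4, max 17) hi=[21, 36, 41, 44] (size 4, min 21) -> median=19
Step 9: insert 28 -> lo=[2, 2, 6, 17, 21] (size 5, max 21) hi=[28, 36, 41, 44] (size 4, min 28) -> median=21
Step 10: insert 1 -> lo=[1, 2, 2, 6, 17] (size 5, max 17) hi=[21, 28, 36, 41, 44] (size 5, min 21) -> median=19
Step 11: insert 35 -> lo=[1, 2, 2, 6, 17, 21] (size 6, max 21) hi=[28, 35, 36, 41, 44] (size 5, min 28) -> median=21
Step 12: insert 18 -> lo=[1, 2, 2, 6, 17, 18] (size 6, max 18) hi=[21, 28, 35, 36, 41, 44] (size 6, min 21) -> median=19.5

Answer: 44 40 36 38.5 36 26.5 17 19 21 19 21 19.5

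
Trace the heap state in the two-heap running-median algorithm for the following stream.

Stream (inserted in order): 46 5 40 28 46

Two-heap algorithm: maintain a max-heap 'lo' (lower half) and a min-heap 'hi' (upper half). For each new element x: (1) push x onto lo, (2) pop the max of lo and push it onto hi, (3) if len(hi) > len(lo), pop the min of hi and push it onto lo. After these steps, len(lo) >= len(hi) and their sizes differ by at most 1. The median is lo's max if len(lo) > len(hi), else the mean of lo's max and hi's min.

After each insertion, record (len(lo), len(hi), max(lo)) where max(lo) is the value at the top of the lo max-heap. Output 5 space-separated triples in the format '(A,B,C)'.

Answer: (1,0,46) (1,1,5) (2,1,40) (2,2,28) (3,2,40)

Derivation:
Step 1: insert 46 -> lo=[46] hi=[] -> (len(lo)=1, len(hi)=0, max(lo)=46)
Step 2: insert 5 -> lo=[5] hi=[46] -> (len(lo)=1, len(hi)=1, max(lo)=5)
Step 3: insert 40 -> lo=[5, 40] hi=[46] -> (len(lo)=2, len(hi)=1, max(lo)=40)
Step 4: insert 28 -> lo=[5, 28] hi=[40, 46] -> (len(lo)=2, len(hi)=2, max(lo)=28)
Step 5: insert 46 -> lo=[5, 28, 40] hi=[46, 46] -> (len(lo)=3, len(hi)=2, max(lo)=40)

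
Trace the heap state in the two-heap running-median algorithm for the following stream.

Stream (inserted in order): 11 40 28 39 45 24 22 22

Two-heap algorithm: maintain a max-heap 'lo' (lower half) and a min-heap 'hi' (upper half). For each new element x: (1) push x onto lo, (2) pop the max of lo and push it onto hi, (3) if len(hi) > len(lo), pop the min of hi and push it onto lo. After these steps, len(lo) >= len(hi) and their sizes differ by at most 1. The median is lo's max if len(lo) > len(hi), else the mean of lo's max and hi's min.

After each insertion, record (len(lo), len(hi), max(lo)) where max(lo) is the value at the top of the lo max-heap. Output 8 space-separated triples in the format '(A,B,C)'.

Step 1: insert 11 -> lo=[11] hi=[] -> (len(lo)=1, len(hi)=0, max(lo)=11)
Step 2: insert 40 -> lo=[11] hi=[40] -> (len(lo)=1, len(hi)=1, max(lo)=11)
Step 3: insert 28 -> lo=[11, 28] hi=[40] -> (len(lo)=2, len(hi)=1, max(lo)=28)
Step 4: insert 39 -> lo=[11, 28] hi=[39, 40] -> (len(lo)=2, len(hi)=2, max(lo)=28)
Step 5: insert 45 -> lo=[11, 28, 39] hi=[40, 45] -> (len(lo)=3, len(hi)=2, max(lo)=39)
Step 6: insert 24 -> lo=[11, 24, 28] hi=[39, 40, 45] -> (len(lo)=3, len(hi)=3, max(lo)=28)
Step 7: insert 22 -> lo=[11, 22, 24, 28] hi=[39, 40, 45] -> (len(lo)=4, len(hi)=3, max(lo)=28)
Step 8: insert 22 -> lo=[11, 22, 22, 24] hi=[28, 39, 40, 45] -> (len(lo)=4, len(hi)=4, max(lo)=24)

Answer: (1,0,11) (1,1,11) (2,1,28) (2,2,28) (3,2,39) (3,3,28) (4,3,28) (4,4,24)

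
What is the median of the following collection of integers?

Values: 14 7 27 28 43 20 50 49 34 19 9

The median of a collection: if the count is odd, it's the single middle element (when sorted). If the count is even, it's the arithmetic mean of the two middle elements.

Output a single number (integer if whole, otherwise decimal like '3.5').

Answer: 27

Derivation:
Step 1: insert 14 -> lo=[14] (size 1, max 14) hi=[] (size 0) -> median=14
Step 2: insert 7 -> lo=[7] (size 1, max 7) hi=[14] (size 1, min 14) -> median=10.5
Step 3: insert 27 -> lo=[7, 14] (size 2, max 14) hi=[27] (size 1, min 27) -> median=14
Step 4: insert 28 -> lo=[7, 14] (size 2, max 14) hi=[27, 28] (size 2, min 27) -> median=20.5
Step 5: insert 43 -> lo=[7, 14, 27] (size 3, max 27) hi=[28, 43] (size 2, min 28) -> median=27
Step 6: insert 20 -> lo=[7, 14, 20] (size 3, max 20) hi=[27, 28, 43] (size 3, min 27) -> median=23.5
Step 7: insert 50 -> lo=[7, 14, 20, 27] (size 4, max 27) hi=[28, 43, 50] (size 3, min 28) -> median=27
Step 8: insert 49 -> lo=[7, 14, 20, 27] (size 4, max 27) hi=[28, 43, 49, 50] (size 4, min 28) -> median=27.5
Step 9: insert 34 -> lo=[7, 14, 20, 27, 28] (size 5, max 28) hi=[34, 43, 49, 50] (size 4, min 34) -> median=28
Step 10: insert 19 -> lo=[7, 14, 19, 20, 27] (size 5, max 27) hi=[28, 34, 43, 49, 50] (size 5, min 28) -> median=27.5
Step 11: insert 9 -> lo=[7, 9, 14, 19, 20, 27] (size 6, max 27) hi=[28, 34, 43, 49, 50] (size 5, min 28) -> median=27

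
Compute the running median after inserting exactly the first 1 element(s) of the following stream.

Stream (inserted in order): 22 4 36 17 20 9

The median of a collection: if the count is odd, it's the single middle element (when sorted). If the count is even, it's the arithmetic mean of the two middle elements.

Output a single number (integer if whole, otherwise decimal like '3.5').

Answer: 22

Derivation:
Step 1: insert 22 -> lo=[22] (size 1, max 22) hi=[] (size 0) -> median=22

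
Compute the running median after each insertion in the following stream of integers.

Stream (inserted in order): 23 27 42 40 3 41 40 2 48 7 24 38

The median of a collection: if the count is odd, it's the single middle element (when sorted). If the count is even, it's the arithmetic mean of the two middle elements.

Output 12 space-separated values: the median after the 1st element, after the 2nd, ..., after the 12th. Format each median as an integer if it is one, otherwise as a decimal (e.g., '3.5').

Step 1: insert 23 -> lo=[23] (size 1, max 23) hi=[] (size 0) -> median=23
Step 2: insert 27 -> lo=[23] (size 1, max 23) hi=[27] (size 1, min 27) -> median=25
Step 3: insert 42 -> lo=[23, 27] (size 2, max 27) hi=[42] (size 1, min 42) -> median=27
Step 4: insert 40 -> lo=[23, 27] (size 2, max 27) hi=[40, 42] (size 2, min 40) -> median=33.5
Step 5: insert 3 -> lo=[3, 23, 27] (size 3, max 27) hi=[40, 42] (size 2, min 40) -> median=27
Step 6: insert 41 -> lo=[3, 23, 27] (size 3, max 27) hi=[40, 41, 42] (size 3, min 40) -> median=33.5
Step 7: insert 40 -> lo=[3, 23, 27, 40] (size 4, max 40) hi=[40, 41, 42] (size 3, min 40) -> median=40
Step 8: insert 2 -> lo=[2, 3, 23, 27] (size 4, max 27) hi=[40, 40, 41, 42] (size 4, min 40) -> median=33.5
Step 9: insert 48 -> lo=[2, 3, 23, 27, 40] (size 5, max 40) hi=[40, 41, 42, 48] (size 4, min 40) -> median=40
Step 10: insert 7 -> lo=[2, 3, 7, 23, 27] (size 5, max 27) hi=[40, 40, 41, 42, 48] (size 5, min 40) -> median=33.5
Step 11: insert 24 -> lo=[2, 3, 7, 23, 24, 27] (size 6, max 27) hi=[40, 40, 41, 42, 48] (size 5, min 40) -> median=27
Step 12: insert 38 -> lo=[2, 3, 7, 23, 24, 27] (size 6, max 27) hi=[38, 40, 40, 41, 42, 48] (size 6, min 38) -> median=32.5

Answer: 23 25 27 33.5 27 33.5 40 33.5 40 33.5 27 32.5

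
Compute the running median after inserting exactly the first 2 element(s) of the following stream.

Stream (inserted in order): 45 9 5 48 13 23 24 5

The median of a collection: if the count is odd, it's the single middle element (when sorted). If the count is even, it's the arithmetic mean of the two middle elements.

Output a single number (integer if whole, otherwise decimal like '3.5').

Answer: 27

Derivation:
Step 1: insert 45 -> lo=[45] (size 1, max 45) hi=[] (size 0) -> median=45
Step 2: insert 9 -> lo=[9] (size 1, max 9) hi=[45] (size 1, min 45) -> median=27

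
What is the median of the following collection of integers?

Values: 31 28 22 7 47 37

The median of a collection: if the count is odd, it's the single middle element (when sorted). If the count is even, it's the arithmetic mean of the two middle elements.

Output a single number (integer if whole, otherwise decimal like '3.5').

Answer: 29.5

Derivation:
Step 1: insert 31 -> lo=[31] (size 1, max 31) hi=[] (size 0) -> median=31
Step 2: insert 28 -> lo=[28] (size 1, max 28) hi=[31] (size 1, min 31) -> median=29.5
Step 3: insert 22 -> lo=[22, 28] (size 2, max 28) hi=[31] (size 1, min 31) -> median=28
Step 4: insert 7 -> lo=[7, 22] (size 2, max 22) hi=[28, 31] (size 2, min 28) -> median=25
Step 5: insert 47 -> lo=[7, 22, 28] (size 3, max 28) hi=[31, 47] (size 2, min 31) -> median=28
Step 6: insert 37 -> lo=[7, 22, 28] (size 3, max 28) hi=[31, 37, 47] (size 3, min 31) -> median=29.5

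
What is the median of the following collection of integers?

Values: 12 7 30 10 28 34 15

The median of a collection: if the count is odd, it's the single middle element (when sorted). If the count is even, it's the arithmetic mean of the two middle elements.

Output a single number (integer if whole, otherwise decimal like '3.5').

Answer: 15

Derivation:
Step 1: insert 12 -> lo=[12] (size 1, max 12) hi=[] (size 0) -> median=12
Step 2: insert 7 -> lo=[7] (size 1, max 7) hi=[12] (size 1, min 12) -> median=9.5
Step 3: insert 30 -> lo=[7, 12] (size 2, max 12) hi=[30] (size 1, min 30) -> median=12
Step 4: insert 10 -> lo=[7, 10] (size 2, max 10) hi=[12, 30] (size 2, min 12) -> median=11
Step 5: insert 28 -> lo=[7, 10, 12] (size 3, max 12) hi=[28, 30] (size 2, min 28) -> median=12
Step 6: insert 34 -> lo=[7, 10, 12] (size 3, max 12) hi=[28, 30, 34] (size 3, min 28) -> median=20
Step 7: insert 15 -> lo=[7, 10, 12, 15] (size 4, max 15) hi=[28, 30, 34] (size 3, min 28) -> median=15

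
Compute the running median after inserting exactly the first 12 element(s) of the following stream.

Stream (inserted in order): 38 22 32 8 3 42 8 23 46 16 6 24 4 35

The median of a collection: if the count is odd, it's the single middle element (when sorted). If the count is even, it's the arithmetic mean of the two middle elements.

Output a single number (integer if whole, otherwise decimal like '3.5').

Answer: 22.5

Derivation:
Step 1: insert 38 -> lo=[38] (size 1, max 38) hi=[] (size 0) -> median=38
Step 2: insert 22 -> lo=[22] (size 1, max 22) hi=[38] (size 1, min 38) -> median=30
Step 3: insert 32 -> lo=[22, 32] (size 2, max 32) hi=[38] (size 1, min 38) -> median=32
Step 4: insert 8 -> lo=[8, 22] (size 2, max 22) hi=[32, 38] (size 2, min 32) -> median=27
Step 5: insert 3 -> lo=[3, 8, 22] (size 3, max 22) hi=[32, 38] (size 2, min 32) -> median=22
Step 6: insert 42 -> lo=[3, 8, 22] (size 3, max 22) hi=[32, 38, 42] (size 3, min 32) -> median=27
Step 7: insert 8 -> lo=[3, 8, 8, 22] (size 4, max 22) hi=[32, 38, 42] (size 3, min 32) -> median=22
Step 8: insert 23 -> lo=[3, 8, 8, 22] (size 4, max 22) hi=[23, 32, 38, 42] (size 4, min 23) -> median=22.5
Step 9: insert 46 -> lo=[3, 8, 8, 22, 23] (size 5, max 23) hi=[32, 38, 42, 46] (size 4, min 32) -> median=23
Step 10: insert 16 -> lo=[3, 8, 8, 16, 22] (size 5, max 22) hi=[23, 32, 38, 42, 46] (size 5, min 23) -> median=22.5
Step 11: insert 6 -> lo=[3, 6, 8, 8, 16, 22] (size 6, max 22) hi=[23, 32, 38, 42, 46] (size 5, min 23) -> median=22
Step 12: insert 24 -> lo=[3, 6, 8, 8, 16, 22] (size 6, max 22) hi=[23, 24, 32, 38, 42, 46] (size 6, min 23) -> median=22.5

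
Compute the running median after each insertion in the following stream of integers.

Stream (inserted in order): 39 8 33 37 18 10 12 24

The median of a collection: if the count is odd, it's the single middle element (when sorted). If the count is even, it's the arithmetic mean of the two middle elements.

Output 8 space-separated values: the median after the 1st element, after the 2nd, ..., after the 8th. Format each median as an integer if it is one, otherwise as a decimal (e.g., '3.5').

Answer: 39 23.5 33 35 33 25.5 18 21

Derivation:
Step 1: insert 39 -> lo=[39] (size 1, max 39) hi=[] (size 0) -> median=39
Step 2: insert 8 -> lo=[8] (size 1, max 8) hi=[39] (size 1, min 39) -> median=23.5
Step 3: insert 33 -> lo=[8, 33] (size 2, max 33) hi=[39] (size 1, min 39) -> median=33
Step 4: insert 37 -> lo=[8, 33] (size 2, max 33) hi=[37, 39] (size 2, min 37) -> median=35
Step 5: insert 18 -> lo=[8, 18, 33] (size 3, max 33) hi=[37, 39] (size 2, min 37) -> median=33
Step 6: insert 10 -> lo=[8, 10, 18] (size 3, max 18) hi=[33, 37, 39] (size 3, min 33) -> median=25.5
Step 7: insert 12 -> lo=[8, 10, 12, 18] (size 4, max 18) hi=[33, 37, 39] (size 3, min 33) -> median=18
Step 8: insert 24 -> lo=[8, 10, 12, 18] (size 4, max 18) hi=[24, 33, 37, 39] (size 4, min 24) -> median=21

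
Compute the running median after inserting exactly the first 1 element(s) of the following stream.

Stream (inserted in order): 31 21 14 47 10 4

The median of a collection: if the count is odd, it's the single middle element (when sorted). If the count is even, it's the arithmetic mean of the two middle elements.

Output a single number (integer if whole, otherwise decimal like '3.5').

Answer: 31

Derivation:
Step 1: insert 31 -> lo=[31] (size 1, max 31) hi=[] (size 0) -> median=31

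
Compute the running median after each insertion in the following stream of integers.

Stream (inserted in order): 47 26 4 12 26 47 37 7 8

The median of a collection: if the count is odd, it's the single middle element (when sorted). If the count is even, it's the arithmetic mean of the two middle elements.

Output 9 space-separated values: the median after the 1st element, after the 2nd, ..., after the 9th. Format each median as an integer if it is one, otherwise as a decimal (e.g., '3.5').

Answer: 47 36.5 26 19 26 26 26 26 26

Derivation:
Step 1: insert 47 -> lo=[47] (size 1, max 47) hi=[] (size 0) -> median=47
Step 2: insert 26 -> lo=[26] (size 1, max 26) hi=[47] (size 1, min 47) -> median=36.5
Step 3: insert 4 -> lo=[4, 26] (size 2, max 26) hi=[47] (size 1, min 47) -> median=26
Step 4: insert 12 -> lo=[4, 12] (size 2, max 12) hi=[26, 47] (size 2, min 26) -> median=19
Step 5: insert 26 -> lo=[4, 12, 26] (size 3, max 26) hi=[26, 47] (size 2, min 26) -> median=26
Step 6: insert 47 -> lo=[4, 12, 26] (size 3, max 26) hi=[26, 47, 47] (size 3, min 26) -> median=26
Step 7: insert 37 -> lo=[4, 12, 26, 26] (size 4, max 26) hi=[37, 47, 47] (size 3, min 37) -> median=26
Step 8: insert 7 -> lo=[4, 7, 12, 26] (size 4, max 26) hi=[26, 37, 47, 47] (size 4, min 26) -> median=26
Step 9: insert 8 -> lo=[4, 7, 8, 12, 26] (size 5, max 26) hi=[26, 37, 47, 47] (size 4, min 26) -> median=26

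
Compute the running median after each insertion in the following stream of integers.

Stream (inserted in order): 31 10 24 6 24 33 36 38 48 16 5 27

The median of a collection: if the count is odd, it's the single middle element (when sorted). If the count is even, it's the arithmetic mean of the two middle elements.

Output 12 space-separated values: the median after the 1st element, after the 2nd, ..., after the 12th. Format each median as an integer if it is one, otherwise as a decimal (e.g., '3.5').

Answer: 31 20.5 24 17 24 24 24 27.5 31 27.5 24 25.5

Derivation:
Step 1: insert 31 -> lo=[31] (size 1, max 31) hi=[] (size 0) -> median=31
Step 2: insert 10 -> lo=[10] (size 1, max 10) hi=[31] (size 1, min 31) -> median=20.5
Step 3: insert 24 -> lo=[10, 24] (size 2, max 24) hi=[31] (size 1, min 31) -> median=24
Step 4: insert 6 -> lo=[6, 10] (size 2, max 10) hi=[24, 31] (size 2, min 24) -> median=17
Step 5: insert 24 -> lo=[6, 10, 24] (size 3, max 24) hi=[24, 31] (size 2, min 24) -> median=24
Step 6: insert 33 -> lo=[6, 10, 24] (size 3, max 24) hi=[24, 31, 33] (size 3, min 24) -> median=24
Step 7: insert 36 -> lo=[6, 10, 24, 24] (size 4, max 24) hi=[31, 33, 36] (size 3, min 31) -> median=24
Step 8: insert 38 -> lo=[6, 10, 24, 24] (size 4, max 24) hi=[31, 33, 36, 38] (size 4, min 31) -> median=27.5
Step 9: insert 48 -> lo=[6, 10, 24, 24, 31] (size 5, max 31) hi=[33, 36, 38, 48] (size 4, min 33) -> median=31
Step 10: insert 16 -> lo=[6, 10, 16, 24, 24] (size 5, max 24) hi=[31, 33, 36, 38, 48] (size 5, min 31) -> median=27.5
Step 11: insert 5 -> lo=[5, 6, 10, 16, 24, 24] (size 6, max 24) hi=[31, 33, 36, 38, 48] (size 5, min 31) -> median=24
Step 12: insert 27 -> lo=[5, 6, 10, 16, 24, 24] (size 6, max 24) hi=[27, 31, 33, 36, 38, 48] (size 6, min 27) -> median=25.5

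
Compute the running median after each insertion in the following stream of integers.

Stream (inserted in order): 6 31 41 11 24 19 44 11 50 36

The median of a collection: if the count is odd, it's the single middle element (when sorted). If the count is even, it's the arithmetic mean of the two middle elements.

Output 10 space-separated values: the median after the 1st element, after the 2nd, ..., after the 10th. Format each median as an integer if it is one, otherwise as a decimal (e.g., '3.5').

Step 1: insert 6 -> lo=[6] (size 1, max 6) hi=[] (size 0) -> median=6
Step 2: insert 31 -> lo=[6] (size 1, max 6) hi=[31] (size 1, min 31) -> median=18.5
Step 3: insert 41 -> lo=[6, 31] (size 2, max 31) hi=[41] (size 1, min 41) -> median=31
Step 4: insert 11 -> lo=[6, 11] (size 2, max 11) hi=[31, 41] (size 2, min 31) -> median=21
Step 5: insert 24 -> lo=[6, 11, 24] (size 3, max 24) hi=[31, 41] (size 2, min 31) -> median=24
Step 6: insert 19 -> lo=[6, 11, 19] (size 3, max 19) hi=[24, 31, 41] (size 3, min 24) -> median=21.5
Step 7: insert 44 -> lo=[6, 11, 19, 24] (size 4, max 24) hi=[31, 41, 44] (size 3, min 31) -> median=24
Step 8: insert 11 -> lo=[6, 11, 11, 19] (size 4, max 19) hi=[24, 31, 41, 44] (size 4, min 24) -> median=21.5
Step 9: insert 50 -> lo=[6, 11, 11, 19, 24] (size 5, max 24) hi=[31, 41, 44, 50] (size 4, min 31) -> median=24
Step 10: insert 36 -> lo=[6, 11, 11, 19, 24] (size 5, max 24) hi=[31, 36, 41, 44, 50] (size 5, min 31) -> median=27.5

Answer: 6 18.5 31 21 24 21.5 24 21.5 24 27.5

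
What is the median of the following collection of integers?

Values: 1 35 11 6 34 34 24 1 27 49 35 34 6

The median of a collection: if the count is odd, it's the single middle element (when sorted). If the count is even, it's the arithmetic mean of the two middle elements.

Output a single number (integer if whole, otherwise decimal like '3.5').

Answer: 27

Derivation:
Step 1: insert 1 -> lo=[1] (size 1, max 1) hi=[] (size 0) -> median=1
Step 2: insert 35 -> lo=[1] (size 1, max 1) hi=[35] (size 1, min 35) -> median=18
Step 3: insert 11 -> lo=[1, 11] (size 2, max 11) hi=[35] (size 1, min 35) -> median=11
Step 4: insert 6 -> lo=[1, 6] (size 2, max 6) hi=[11, 35] (size 2, min 11) -> median=8.5
Step 5: insert 34 -> lo=[1, 6, 11] (size 3, max 11) hi=[34, 35] (size 2, min 34) -> median=11
Step 6: insert 34 -> lo=[1, 6, 11] (size 3, max 11) hi=[34, 34, 35] (size 3, min 34) -> median=22.5
Step 7: insert 24 -> lo=[1, 6, 11, 24] (size 4, max 24) hi=[34, 34, 35] (size 3, min 34) -> median=24
Step 8: insert 1 -> lo=[1, 1, 6, 11] (size 4, max 11) hi=[24, 34, 34, 35] (size 4, min 24) -> median=17.5
Step 9: insert 27 -> lo=[1, 1, 6, 11, 24] (size 5, max 24) hi=[27, 34, 34, 35] (size 4, min 27) -> median=24
Step 10: insert 49 -> lo=[1, 1, 6, 11, 24] (size 5, max 24) hi=[27, 34, 34, 35, 49] (size 5, min 27) -> median=25.5
Step 11: insert 35 -> lo=[1, 1, 6, 11, 24, 27] (size 6, max 27) hi=[34, 34, 35, 35, 49] (size 5, min 34) -> median=27
Step 12: insert 34 -> lo=[1, 1, 6, 11, 24, 27] (size 6, max 27) hi=[34, 34, 34, 35, 35, 49] (size 6, min 34) -> median=30.5
Step 13: insert 6 -> lo=[1, 1, 6, 6, 11, 24, 27] (size 7, max 27) hi=[34, 34, 34, 35, 35, 49] (size 6, min 34) -> median=27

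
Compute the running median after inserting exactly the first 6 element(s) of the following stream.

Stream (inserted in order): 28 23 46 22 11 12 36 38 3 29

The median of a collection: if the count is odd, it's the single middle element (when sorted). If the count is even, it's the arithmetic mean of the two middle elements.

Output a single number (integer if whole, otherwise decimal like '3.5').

Step 1: insert 28 -> lo=[28] (size 1, max 28) hi=[] (size 0) -> median=28
Step 2: insert 23 -> lo=[23] (size 1, max 23) hi=[28] (size 1, min 28) -> median=25.5
Step 3: insert 46 -> lo=[23, 28] (size 2, max 28) hi=[46] (size 1, min 46) -> median=28
Step 4: insert 22 -> lo=[22, 23] (size 2, max 23) hi=[28, 46] (size 2, min 28) -> median=25.5
Step 5: insert 11 -> lo=[11, 22, 23] (size 3, max 23) hi=[28, 46] (size 2, min 28) -> median=23
Step 6: insert 12 -> lo=[11, 12, 22] (size 3, max 22) hi=[23, 28, 46] (size 3, min 23) -> median=22.5

Answer: 22.5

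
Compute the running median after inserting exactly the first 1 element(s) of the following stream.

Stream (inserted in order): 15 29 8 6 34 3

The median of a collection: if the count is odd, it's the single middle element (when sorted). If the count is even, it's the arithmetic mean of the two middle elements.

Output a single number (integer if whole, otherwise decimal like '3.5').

Answer: 15

Derivation:
Step 1: insert 15 -> lo=[15] (size 1, max 15) hi=[] (size 0) -> median=15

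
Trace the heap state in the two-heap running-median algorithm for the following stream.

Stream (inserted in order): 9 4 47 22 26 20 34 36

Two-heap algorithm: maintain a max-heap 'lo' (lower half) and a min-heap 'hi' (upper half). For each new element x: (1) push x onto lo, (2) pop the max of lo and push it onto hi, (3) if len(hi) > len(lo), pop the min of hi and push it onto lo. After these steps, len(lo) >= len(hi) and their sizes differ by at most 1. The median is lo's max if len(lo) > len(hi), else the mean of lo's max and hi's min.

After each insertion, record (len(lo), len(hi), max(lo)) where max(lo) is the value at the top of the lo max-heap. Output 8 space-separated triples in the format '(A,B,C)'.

Step 1: insert 9 -> lo=[9] hi=[] -> (len(lo)=1, len(hi)=0, max(lo)=9)
Step 2: insert 4 -> lo=[4] hi=[9] -> (len(lo)=1, len(hi)=1, max(lo)=4)
Step 3: insert 47 -> lo=[4, 9] hi=[47] -> (len(lo)=2, len(hi)=1, max(lo)=9)
Step 4: insert 22 -> lo=[4, 9] hi=[22, 47] -> (len(lo)=2, len(hi)=2, max(lo)=9)
Step 5: insert 26 -> lo=[4, 9, 22] hi=[26, 47] -> (len(lo)=3, len(hi)=2, max(lo)=22)
Step 6: insert 20 -> lo=[4, 9, 20] hi=[22, 26, 47] -> (len(lo)=3, len(hi)=3, max(lo)=20)
Step 7: insert 34 -> lo=[4, 9, 20, 22] hi=[26, 34, 47] -> (len(lo)=4, len(hi)=3, max(lo)=22)
Step 8: insert 36 -> lo=[4, 9, 20, 22] hi=[26, 34, 36, 47] -> (len(lo)=4, len(hi)=4, max(lo)=22)

Answer: (1,0,9) (1,1,4) (2,1,9) (2,2,9) (3,2,22) (3,3,20) (4,3,22) (4,4,22)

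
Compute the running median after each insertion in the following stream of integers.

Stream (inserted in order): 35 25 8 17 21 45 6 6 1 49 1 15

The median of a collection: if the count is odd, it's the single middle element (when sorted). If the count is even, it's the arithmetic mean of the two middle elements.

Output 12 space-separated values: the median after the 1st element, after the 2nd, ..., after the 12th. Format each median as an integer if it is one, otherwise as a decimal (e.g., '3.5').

Step 1: insert 35 -> lo=[35] (size 1, max 35) hi=[] (size 0) -> median=35
Step 2: insert 25 -> lo=[25] (size 1, max 25) hi=[35] (size 1, min 35) -> median=30
Step 3: insert 8 -> lo=[8, 25] (size 2, max 25) hi=[35] (size 1, min 35) -> median=25
Step 4: insert 17 -> lo=[8, 17] (size 2, max 17) hi=[25, 35] (size 2, min 25) -> median=21
Step 5: insert 21 -> lo=[8, 17, 21] (size 3, max 21) hi=[25, 35] (size 2, min 25) -> median=21
Step 6: insert 45 -> lo=[8, 17, 21] (size 3, max 21) hi=[25, 35, 45] (size 3, min 25) -> median=23
Step 7: insert 6 -> lo=[6, 8, 17, 21] (size 4, max 21) hi=[25, 35, 45] (size 3, min 25) -> median=21
Step 8: insert 6 -> lo=[6, 6, 8, 17] (size 4, max 17) hi=[21, 25, 35, 45] (size 4, min 21) -> median=19
Step 9: insert 1 -> lo=[1, 6, 6, 8, 17] (size 5, max 17) hi=[21, 25, 35, 45] (size 4, min 21) -> median=17
Step 10: insert 49 -> lo=[1, 6, 6, 8, 17] (size 5, max 17) hi=[21, 25, 35, 45, 49] (size 5, min 21) -> median=19
Step 11: insert 1 -> lo=[1, 1, 6, 6, 8, 17] (size 6, max 17) hi=[21, 25, 35, 45, 49] (size 5, min 21) -> median=17
Step 12: insert 15 -> lo=[1, 1, 6, 6, 8, 15] (size 6, max 15) hi=[17, 21, 25, 35, 45, 49] (size 6, min 17) -> median=16

Answer: 35 30 25 21 21 23 21 19 17 19 17 16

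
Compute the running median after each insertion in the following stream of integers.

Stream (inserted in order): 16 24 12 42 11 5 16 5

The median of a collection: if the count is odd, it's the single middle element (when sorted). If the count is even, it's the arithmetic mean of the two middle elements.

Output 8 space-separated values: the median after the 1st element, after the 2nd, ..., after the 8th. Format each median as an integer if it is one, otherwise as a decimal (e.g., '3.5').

Answer: 16 20 16 20 16 14 16 14

Derivation:
Step 1: insert 16 -> lo=[16] (size 1, max 16) hi=[] (size 0) -> median=16
Step 2: insert 24 -> lo=[16] (size 1, max 16) hi=[24] (size 1, min 24) -> median=20
Step 3: insert 12 -> lo=[12, 16] (size 2, max 16) hi=[24] (size 1, min 24) -> median=16
Step 4: insert 42 -> lo=[12, 16] (size 2, max 16) hi=[24, 42] (size 2, min 24) -> median=20
Step 5: insert 11 -> lo=[11, 12, 16] (size 3, max 16) hi=[24, 42] (size 2, min 24) -> median=16
Step 6: insert 5 -> lo=[5, 11, 12] (size 3, max 12) hi=[16, 24, 42] (size 3, min 16) -> median=14
Step 7: insert 16 -> lo=[5, 11, 12, 16] (size 4, max 16) hi=[16, 24, 42] (size 3, min 16) -> median=16
Step 8: insert 5 -> lo=[5, 5, 11, 12] (size 4, max 12) hi=[16, 16, 24, 42] (size 4, min 16) -> median=14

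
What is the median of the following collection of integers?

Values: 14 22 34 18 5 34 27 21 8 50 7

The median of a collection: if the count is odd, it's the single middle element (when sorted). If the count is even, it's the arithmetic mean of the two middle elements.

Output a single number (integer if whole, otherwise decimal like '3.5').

Step 1: insert 14 -> lo=[14] (size 1, max 14) hi=[] (size 0) -> median=14
Step 2: insert 22 -> lo=[14] (size 1, max 14) hi=[22] (size 1, min 22) -> median=18
Step 3: insert 34 -> lo=[14, 22] (size 2, max 22) hi=[34] (size 1, min 34) -> median=22
Step 4: insert 18 -> lo=[14, 18] (size 2, max 18) hi=[22, 34] (size 2, min 22) -> median=20
Step 5: insert 5 -> lo=[5, 14, 18] (size 3, max 18) hi=[22, 34] (size 2, min 22) -> median=18
Step 6: insert 34 -> lo=[5, 14, 18] (size 3, max 18) hi=[22, 34, 34] (size 3, min 22) -> median=20
Step 7: insert 27 -> lo=[5, 14, 18, 22] (size 4, max 22) hi=[27, 34, 34] (size 3, min 27) -> median=22
Step 8: insert 21 -> lo=[5, 14, 18, 21] (size 4, max 21) hi=[22, 27, 34, 34] (size 4, min 22) -> median=21.5
Step 9: insert 8 -> lo=[5, 8, 14, 18, 21] (size 5, max 21) hi=[22, 27, 34, 34] (size 4, min 22) -> median=21
Step 10: insert 50 -> lo=[5, 8, 14, 18, 21] (size 5, max 21) hi=[22, 27, 34, 34, 50] (size 5, min 22) -> median=21.5
Step 11: insert 7 -> lo=[5, 7, 8, 14, 18, 21] (size 6, max 21) hi=[22, 27, 34, 34, 50] (size 5, min 22) -> median=21

Answer: 21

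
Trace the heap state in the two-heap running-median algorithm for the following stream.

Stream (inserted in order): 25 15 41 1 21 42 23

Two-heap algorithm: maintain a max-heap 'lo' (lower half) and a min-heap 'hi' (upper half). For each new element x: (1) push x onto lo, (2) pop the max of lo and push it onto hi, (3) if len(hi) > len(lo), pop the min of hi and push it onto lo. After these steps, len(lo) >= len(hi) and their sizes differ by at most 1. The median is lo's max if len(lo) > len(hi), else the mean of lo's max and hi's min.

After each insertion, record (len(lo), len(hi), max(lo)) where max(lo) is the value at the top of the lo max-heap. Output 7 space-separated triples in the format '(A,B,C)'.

Answer: (1,0,25) (1,1,15) (2,1,25) (2,2,15) (3,2,21) (3,3,21) (4,3,23)

Derivation:
Step 1: insert 25 -> lo=[25] hi=[] -> (len(lo)=1, len(hi)=0, max(lo)=25)
Step 2: insert 15 -> lo=[15] hi=[25] -> (len(lo)=1, len(hi)=1, max(lo)=15)
Step 3: insert 41 -> lo=[15, 25] hi=[41] -> (len(lo)=2, len(hi)=1, max(lo)=25)
Step 4: insert 1 -> lo=[1, 15] hi=[25, 41] -> (len(lo)=2, len(hi)=2, max(lo)=15)
Step 5: insert 21 -> lo=[1, 15, 21] hi=[25, 41] -> (len(lo)=3, len(hi)=2, max(lo)=21)
Step 6: insert 42 -> lo=[1, 15, 21] hi=[25, 41, 42] -> (len(lo)=3, len(hi)=3, max(lo)=21)
Step 7: insert 23 -> lo=[1, 15, 21, 23] hi=[25, 41, 42] -> (len(lo)=4, len(hi)=3, max(lo)=23)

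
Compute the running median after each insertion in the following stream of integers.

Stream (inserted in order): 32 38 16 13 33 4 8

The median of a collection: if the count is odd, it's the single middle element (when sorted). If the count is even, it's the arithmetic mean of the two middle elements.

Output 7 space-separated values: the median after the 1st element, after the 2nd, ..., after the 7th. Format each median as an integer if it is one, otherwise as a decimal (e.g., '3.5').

Step 1: insert 32 -> lo=[32] (size 1, max 32) hi=[] (size 0) -> median=32
Step 2: insert 38 -> lo=[32] (size 1, max 32) hi=[38] (size 1, min 38) -> median=35
Step 3: insert 16 -> lo=[16, 32] (size 2, max 32) hi=[38] (size 1, min 38) -> median=32
Step 4: insert 13 -> lo=[13, 16] (size 2, max 16) hi=[32, 38] (size 2, min 32) -> median=24
Step 5: insert 33 -> lo=[13, 16, 32] (size 3, max 32) hi=[33, 38] (size 2, min 33) -> median=32
Step 6: insert 4 -> lo=[4, 13, 16] (size 3, max 16) hi=[32, 33, 38] (size 3, min 32) -> median=24
Step 7: insert 8 -> lo=[4, 8, 13, 16] (size 4, max 16) hi=[32, 33, 38] (size 3, min 32) -> median=16

Answer: 32 35 32 24 32 24 16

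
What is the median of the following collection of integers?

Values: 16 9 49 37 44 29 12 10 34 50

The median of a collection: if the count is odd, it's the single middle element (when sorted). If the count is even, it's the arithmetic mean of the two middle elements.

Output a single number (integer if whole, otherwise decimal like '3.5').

Answer: 31.5

Derivation:
Step 1: insert 16 -> lo=[16] (size 1, max 16) hi=[] (size 0) -> median=16
Step 2: insert 9 -> lo=[9] (size 1, max 9) hi=[16] (size 1, min 16) -> median=12.5
Step 3: insert 49 -> lo=[9, 16] (size 2, max 16) hi=[49] (size 1, min 49) -> median=16
Step 4: insert 37 -> lo=[9, 16] (size 2, max 16) hi=[37, 49] (size 2, min 37) -> median=26.5
Step 5: insert 44 -> lo=[9, 16, 37] (size 3, max 37) hi=[44, 49] (size 2, min 44) -> median=37
Step 6: insert 29 -> lo=[9, 16, 29] (size 3, max 29) hi=[37, 44, 49] (size 3, min 37) -> median=33
Step 7: insert 12 -> lo=[9, 12, 16, 29] (size 4, max 29) hi=[37, 44, 49] (size 3, min 37) -> median=29
Step 8: insert 10 -> lo=[9, 10, 12, 16] (size 4, max 16) hi=[29, 37, 44, 49] (size 4, min 29) -> median=22.5
Step 9: insert 34 -> lo=[9, 10, 12, 16, 29] (size 5, max 29) hi=[34, 37, 44, 49] (size 4, min 34) -> median=29
Step 10: insert 50 -> lo=[9, 10, 12, 16, 29] (size 5, max 29) hi=[34, 37, 44, 49, 50] (size 5, min 34) -> median=31.5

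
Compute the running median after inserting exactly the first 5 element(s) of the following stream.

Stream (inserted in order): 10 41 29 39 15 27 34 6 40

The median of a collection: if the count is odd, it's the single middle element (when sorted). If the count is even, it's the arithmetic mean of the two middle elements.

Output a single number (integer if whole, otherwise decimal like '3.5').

Answer: 29

Derivation:
Step 1: insert 10 -> lo=[10] (size 1, max 10) hi=[] (size 0) -> median=10
Step 2: insert 41 -> lo=[10] (size 1, max 10) hi=[41] (size 1, min 41) -> median=25.5
Step 3: insert 29 -> lo=[10, 29] (size 2, max 29) hi=[41] (size 1, min 41) -> median=29
Step 4: insert 39 -> lo=[10, 29] (size 2, max 29) hi=[39, 41] (size 2, min 39) -> median=34
Step 5: insert 15 -> lo=[10, 15, 29] (size 3, max 29) hi=[39, 41] (size 2, min 39) -> median=29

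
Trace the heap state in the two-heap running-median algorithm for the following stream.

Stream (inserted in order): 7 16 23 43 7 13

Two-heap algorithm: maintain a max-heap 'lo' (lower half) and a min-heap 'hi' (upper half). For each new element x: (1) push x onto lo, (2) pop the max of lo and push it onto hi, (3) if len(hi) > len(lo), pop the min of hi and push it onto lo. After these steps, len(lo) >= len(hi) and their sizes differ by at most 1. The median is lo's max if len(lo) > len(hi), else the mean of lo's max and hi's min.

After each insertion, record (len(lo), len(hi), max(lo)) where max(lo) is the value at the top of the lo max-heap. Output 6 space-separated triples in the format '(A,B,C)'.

Answer: (1,0,7) (1,1,7) (2,1,16) (2,2,16) (3,2,16) (3,3,13)

Derivation:
Step 1: insert 7 -> lo=[7] hi=[] -> (len(lo)=1, len(hi)=0, max(lo)=7)
Step 2: insert 16 -> lo=[7] hi=[16] -> (len(lo)=1, len(hi)=1, max(lo)=7)
Step 3: insert 23 -> lo=[7, 16] hi=[23] -> (len(lo)=2, len(hi)=1, max(lo)=16)
Step 4: insert 43 -> lo=[7, 16] hi=[23, 43] -> (len(lo)=2, len(hi)=2, max(lo)=16)
Step 5: insert 7 -> lo=[7, 7, 16] hi=[23, 43] -> (len(lo)=3, len(hi)=2, max(lo)=16)
Step 6: insert 13 -> lo=[7, 7, 13] hi=[16, 23, 43] -> (len(lo)=3, len(hi)=3, max(lo)=13)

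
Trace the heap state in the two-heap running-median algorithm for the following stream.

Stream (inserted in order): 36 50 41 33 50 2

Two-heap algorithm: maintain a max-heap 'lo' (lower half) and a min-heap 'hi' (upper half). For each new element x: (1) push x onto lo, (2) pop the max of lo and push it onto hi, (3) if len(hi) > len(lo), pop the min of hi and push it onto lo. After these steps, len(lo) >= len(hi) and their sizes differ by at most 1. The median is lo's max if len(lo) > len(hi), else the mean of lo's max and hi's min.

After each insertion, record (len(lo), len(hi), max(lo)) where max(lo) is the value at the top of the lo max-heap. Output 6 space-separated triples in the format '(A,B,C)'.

Answer: (1,0,36) (1,1,36) (2,1,41) (2,2,36) (3,2,41) (3,3,36)

Derivation:
Step 1: insert 36 -> lo=[36] hi=[] -> (len(lo)=1, len(hi)=0, max(lo)=36)
Step 2: insert 50 -> lo=[36] hi=[50] -> (len(lo)=1, len(hi)=1, max(lo)=36)
Step 3: insert 41 -> lo=[36, 41] hi=[50] -> (len(lo)=2, len(hi)=1, max(lo)=41)
Step 4: insert 33 -> lo=[33, 36] hi=[41, 50] -> (len(lo)=2, len(hi)=2, max(lo)=36)
Step 5: insert 50 -> lo=[33, 36, 41] hi=[50, 50] -> (len(lo)=3, len(hi)=2, max(lo)=41)
Step 6: insert 2 -> lo=[2, 33, 36] hi=[41, 50, 50] -> (len(lo)=3, len(hi)=3, max(lo)=36)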